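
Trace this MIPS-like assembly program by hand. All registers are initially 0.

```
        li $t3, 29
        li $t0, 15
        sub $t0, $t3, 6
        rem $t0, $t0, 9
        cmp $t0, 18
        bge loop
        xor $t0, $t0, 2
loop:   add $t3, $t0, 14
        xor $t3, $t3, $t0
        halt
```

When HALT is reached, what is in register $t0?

7

li $t3, 29 → $t3=29
li $t0, 15 → $t0=15
sub $t0, $t3, 6 → $t0=29-6=23
rem $t0, $t0, 9 → $t0=23%9=5
cmp $t0, 18  (cmp 5,18)
bge loop: not taken
xor $t0, $t0, 2 → $t0=5^2=7
add $t3, $t0, 14 → $t3=7+14=21
xor $t3, $t3, $t0 → $t3=21^7=18
halt.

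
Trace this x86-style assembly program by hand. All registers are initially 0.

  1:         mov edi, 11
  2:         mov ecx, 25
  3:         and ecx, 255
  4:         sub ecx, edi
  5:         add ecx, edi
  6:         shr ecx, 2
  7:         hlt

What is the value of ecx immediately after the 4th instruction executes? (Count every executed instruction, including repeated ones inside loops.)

14

mov edi, 11 → edi=11
mov ecx, 25 → ecx=25
and ecx, 255 → ecx=25&255=25
sub ecx, edi → ecx=25-11=14
After step 4: ecx = 14.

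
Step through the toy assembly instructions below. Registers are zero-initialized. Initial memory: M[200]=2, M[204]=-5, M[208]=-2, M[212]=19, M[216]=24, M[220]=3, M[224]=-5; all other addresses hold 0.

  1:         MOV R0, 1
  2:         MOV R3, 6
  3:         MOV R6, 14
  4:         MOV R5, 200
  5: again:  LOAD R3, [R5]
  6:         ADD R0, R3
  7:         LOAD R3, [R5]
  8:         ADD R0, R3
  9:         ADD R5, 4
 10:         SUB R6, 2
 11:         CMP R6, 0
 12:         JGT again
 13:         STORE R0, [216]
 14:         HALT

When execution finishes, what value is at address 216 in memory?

MOV R0, 1 → R0=1
MOV R3, 6 → R3=6
MOV R6, 14 → R6=14
MOV R5, 200 → R5=200
LOAD R3, [R5] → R3=M[200]=2
ADD R0, R3 → R0=1+2=3
LOAD R3, [R5] → R3=M[200]=2
ADD R0, R3 → R0=3+2=5
ADD R5, 4 → R5=200+4=204
SUB R6, 2 → R6=14-2=12
CMP R6, 0  (cmp 12,0)
JGT again: taken
LOAD R3, [R5] → R3=M[204]=-5
ADD R0, R3 → R0=5+(-5)=0
LOAD R3, [R5] → R3=M[204]=-5
ADD R0, R3 → R0=0+(-5)=-5
ADD R5, 4 → R5=204+4=208
SUB R6, 2 → R6=12-2=10
CMP R6, 0  (cmp 10,0)
JGT again: taken
LOAD R3, [R5] → R3=M[208]=-2
ADD R0, R3 → R0=(-5)+(-2)=-7
LOAD R3, [R5] → R3=M[208]=-2
ADD R0, R3 → R0=(-7)+(-2)=-9
ADD R5, 4 → R5=208+4=212
SUB R6, 2 → R6=10-2=8
CMP R6, 0  (cmp 8,0)
JGT again: taken
LOAD R3, [R5] → R3=M[212]=19
ADD R0, R3 → R0=(-9)+19=10
LOAD R3, [R5] → R3=M[212]=19
ADD R0, R3 → R0=10+19=29
ADD R5, 4 → R5=212+4=216
SUB R6, 2 → R6=8-2=6
CMP R6, 0  (cmp 6,0)
JGT again: taken
LOAD R3, [R5] → R3=M[216]=24
ADD R0, R3 → R0=29+24=53
LOAD R3, [R5] → R3=M[216]=24
ADD R0, R3 → R0=53+24=77
ADD R5, 4 → R5=216+4=220
SUB R6, 2 → R6=6-2=4
CMP R6, 0  (cmp 4,0)
JGT again: taken
LOAD R3, [R5] → R3=M[220]=3
ADD R0, R3 → R0=77+3=80
LOAD R3, [R5] → R3=M[220]=3
ADD R0, R3 → R0=80+3=83
ADD R5, 4 → R5=220+4=224
SUB R6, 2 → R6=4-2=2
CMP R6, 0  (cmp 2,0)
JGT again: taken
LOAD R3, [R5] → R3=M[224]=-5
ADD R0, R3 → R0=83+(-5)=78
LOAD R3, [R5] → R3=M[224]=-5
ADD R0, R3 → R0=78+(-5)=73
ADD R5, 4 → R5=224+4=228
SUB R6, 2 → R6=2-2=0
CMP R6, 0  (cmp 0,0)
JGT again: not taken
STORE R0, [216] → M[216]=73
halt.

73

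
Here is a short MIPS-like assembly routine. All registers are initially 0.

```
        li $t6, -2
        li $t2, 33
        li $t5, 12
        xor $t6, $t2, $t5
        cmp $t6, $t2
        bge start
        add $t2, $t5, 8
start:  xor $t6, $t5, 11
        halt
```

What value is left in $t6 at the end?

after li $t6, -2: $t6=-2
after li $t2, 33: $t2=33
after li $t5, 12: $t5=12
after xor $t6, $t2, $t5: $t6=33^12=45
cmp $t6, $t2  (cmp 45,33)
bge start: taken
after xor $t6, $t5, 11: $t6=12^11=7
halt.

7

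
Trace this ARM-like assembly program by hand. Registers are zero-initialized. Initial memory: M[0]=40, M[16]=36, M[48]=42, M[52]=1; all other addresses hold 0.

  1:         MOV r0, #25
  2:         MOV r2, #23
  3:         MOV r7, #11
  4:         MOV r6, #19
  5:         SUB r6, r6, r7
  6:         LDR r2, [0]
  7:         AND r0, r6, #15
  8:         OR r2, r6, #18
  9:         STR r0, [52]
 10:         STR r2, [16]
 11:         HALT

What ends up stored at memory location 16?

26

after MOV r0, #25: r0=25
after MOV r2, #23: r2=23
after MOV r7, #11: r7=11
after MOV r6, #19: r6=19
after SUB r6, r6, r7: r6=19-11=8
after LDR r2, [0]: r2=M[0]=40
after AND r0, r6, #15: r0=8&15=8
after OR r2, r6, #18: r2=8|18=26
STR r0, [52] → M[52]=8
STR r2, [16] → M[16]=26
halt.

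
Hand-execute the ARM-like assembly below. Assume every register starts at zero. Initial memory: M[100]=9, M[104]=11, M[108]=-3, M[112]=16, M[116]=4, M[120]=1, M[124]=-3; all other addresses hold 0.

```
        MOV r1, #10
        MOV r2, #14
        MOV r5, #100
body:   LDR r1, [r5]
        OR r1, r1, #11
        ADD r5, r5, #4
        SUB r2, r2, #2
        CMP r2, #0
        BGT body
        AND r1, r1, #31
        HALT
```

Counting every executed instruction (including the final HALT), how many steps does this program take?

MOV r1, #10 → r1=10
MOV r2, #14 → r2=14
MOV r5, #100 → r5=100
LDR r1, [r5] → r1=M[100]=9
OR r1, r1, #11 → r1=9|11=11
ADD r5, r5, #4 → r5=100+4=104
SUB r2, r2, #2 → r2=14-2=12
CMP r2, #0  (cmp 12,0)
BGT body: taken
LDR r1, [r5] → r1=M[104]=11
OR r1, r1, #11 → r1=11|11=11
ADD r5, r5, #4 → r5=104+4=108
SUB r2, r2, #2 → r2=12-2=10
CMP r2, #0  (cmp 10,0)
BGT body: taken
LDR r1, [r5] → r1=M[108]=-3
OR r1, r1, #11 → r1=(-3)|11=-1
ADD r5, r5, #4 → r5=108+4=112
SUB r2, r2, #2 → r2=10-2=8
CMP r2, #0  (cmp 8,0)
BGT body: taken
LDR r1, [r5] → r1=M[112]=16
OR r1, r1, #11 → r1=16|11=27
ADD r5, r5, #4 → r5=112+4=116
SUB r2, r2, #2 → r2=8-2=6
CMP r2, #0  (cmp 6,0)
BGT body: taken
LDR r1, [r5] → r1=M[116]=4
OR r1, r1, #11 → r1=4|11=15
ADD r5, r5, #4 → r5=116+4=120
SUB r2, r2, #2 → r2=6-2=4
CMP r2, #0  (cmp 4,0)
BGT body: taken
LDR r1, [r5] → r1=M[120]=1
OR r1, r1, #11 → r1=1|11=11
ADD r5, r5, #4 → r5=120+4=124
SUB r2, r2, #2 → r2=4-2=2
CMP r2, #0  (cmp 2,0)
BGT body: taken
LDR r1, [r5] → r1=M[124]=-3
OR r1, r1, #11 → r1=(-3)|11=-1
ADD r5, r5, #4 → r5=124+4=128
SUB r2, r2, #2 → r2=2-2=0
CMP r2, #0  (cmp 0,0)
BGT body: not taken
AND r1, r1, #31 → r1=(-1)&31=31
halt.
Total executed instructions: 47.

47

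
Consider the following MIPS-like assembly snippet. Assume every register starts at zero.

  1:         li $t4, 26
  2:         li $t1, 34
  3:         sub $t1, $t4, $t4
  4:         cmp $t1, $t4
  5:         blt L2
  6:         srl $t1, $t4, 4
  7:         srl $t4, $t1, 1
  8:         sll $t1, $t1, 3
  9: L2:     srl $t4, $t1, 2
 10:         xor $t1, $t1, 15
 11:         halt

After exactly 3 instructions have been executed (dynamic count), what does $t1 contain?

0

after li $t4, 26: $t4=26
after li $t1, 34: $t1=34
after sub $t1, $t4, $t4: $t1=26-26=0
After step 3: $t1 = 0.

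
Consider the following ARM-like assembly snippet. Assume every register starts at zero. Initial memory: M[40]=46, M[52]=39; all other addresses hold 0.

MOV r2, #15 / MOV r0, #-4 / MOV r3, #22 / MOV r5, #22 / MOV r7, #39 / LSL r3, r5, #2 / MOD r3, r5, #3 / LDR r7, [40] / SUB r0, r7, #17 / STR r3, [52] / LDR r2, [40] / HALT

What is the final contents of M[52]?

1

after MOV r2, #15: r2=15
after MOV r0, #-4: r0=-4
after MOV r3, #22: r3=22
after MOV r5, #22: r5=22
after MOV r7, #39: r7=39
after LSL r3, r5, #2: r3=22<<2=88
after MOD r3, r5, #3: r3=22%3=1
after LDR r7, [40]: r7=M[40]=46
after SUB r0, r7, #17: r0=46-17=29
STR r3, [52] → M[52]=1
after LDR r2, [40]: r2=M[40]=46
halt.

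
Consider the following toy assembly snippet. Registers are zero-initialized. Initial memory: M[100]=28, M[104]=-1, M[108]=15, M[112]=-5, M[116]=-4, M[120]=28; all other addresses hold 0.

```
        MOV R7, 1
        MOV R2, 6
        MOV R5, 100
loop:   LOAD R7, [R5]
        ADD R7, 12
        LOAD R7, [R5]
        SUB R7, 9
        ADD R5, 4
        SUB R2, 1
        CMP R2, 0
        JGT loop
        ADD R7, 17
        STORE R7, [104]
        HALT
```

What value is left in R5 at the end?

MOV R7, 1 → R7=1
MOV R2, 6 → R2=6
MOV R5, 100 → R5=100
LOAD R7, [R5] → R7=M[100]=28
ADD R7, 12 → R7=28+12=40
LOAD R7, [R5] → R7=M[100]=28
SUB R7, 9 → R7=28-9=19
ADD R5, 4 → R5=100+4=104
SUB R2, 1 → R2=6-1=5
CMP R2, 0  (cmp 5,0)
JGT loop: taken
LOAD R7, [R5] → R7=M[104]=-1
ADD R7, 12 → R7=(-1)+12=11
LOAD R7, [R5] → R7=M[104]=-1
SUB R7, 9 → R7=(-1)-9=-10
ADD R5, 4 → R5=104+4=108
SUB R2, 1 → R2=5-1=4
CMP R2, 0  (cmp 4,0)
JGT loop: taken
LOAD R7, [R5] → R7=M[108]=15
ADD R7, 12 → R7=15+12=27
LOAD R7, [R5] → R7=M[108]=15
SUB R7, 9 → R7=15-9=6
ADD R5, 4 → R5=108+4=112
SUB R2, 1 → R2=4-1=3
CMP R2, 0  (cmp 3,0)
JGT loop: taken
LOAD R7, [R5] → R7=M[112]=-5
ADD R7, 12 → R7=(-5)+12=7
LOAD R7, [R5] → R7=M[112]=-5
SUB R7, 9 → R7=(-5)-9=-14
ADD R5, 4 → R5=112+4=116
SUB R2, 1 → R2=3-1=2
CMP R2, 0  (cmp 2,0)
JGT loop: taken
LOAD R7, [R5] → R7=M[116]=-4
ADD R7, 12 → R7=(-4)+12=8
LOAD R7, [R5] → R7=M[116]=-4
SUB R7, 9 → R7=(-4)-9=-13
ADD R5, 4 → R5=116+4=120
SUB R2, 1 → R2=2-1=1
CMP R2, 0  (cmp 1,0)
JGT loop: taken
LOAD R7, [R5] → R7=M[120]=28
ADD R7, 12 → R7=28+12=40
LOAD R7, [R5] → R7=M[120]=28
SUB R7, 9 → R7=28-9=19
ADD R5, 4 → R5=120+4=124
SUB R2, 1 → R2=1-1=0
CMP R2, 0  (cmp 0,0)
JGT loop: not taken
ADD R7, 17 → R7=19+17=36
STORE R7, [104] → M[104]=36
halt.

124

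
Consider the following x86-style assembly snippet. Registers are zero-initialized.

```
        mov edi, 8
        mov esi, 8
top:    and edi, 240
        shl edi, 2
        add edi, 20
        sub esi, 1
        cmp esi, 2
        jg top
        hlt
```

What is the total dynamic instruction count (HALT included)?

after mov edi, 8: edi=8
after mov esi, 8: esi=8
after and edi, 240: edi=8&240=0
after shl edi, 2: edi=0<<2=0
after add edi, 20: edi=0+20=20
after sub esi, 1: esi=8-1=7
cmp esi, 2  (cmp 7,2)
jg top: taken
after and edi, 240: edi=20&240=16
after shl edi, 2: edi=16<<2=64
after add edi, 20: edi=64+20=84
after sub esi, 1: esi=7-1=6
cmp esi, 2  (cmp 6,2)
jg top: taken
after and edi, 240: edi=84&240=80
after shl edi, 2: edi=80<<2=320
after add edi, 20: edi=320+20=340
after sub esi, 1: esi=6-1=5
cmp esi, 2  (cmp 5,2)
jg top: taken
after and edi, 240: edi=340&240=80
after shl edi, 2: edi=80<<2=320
after add edi, 20: edi=320+20=340
after sub esi, 1: esi=5-1=4
cmp esi, 2  (cmp 4,2)
jg top: taken
after and edi, 240: edi=340&240=80
after shl edi, 2: edi=80<<2=320
after add edi, 20: edi=320+20=340
after sub esi, 1: esi=4-1=3
cmp esi, 2  (cmp 3,2)
jg top: taken
after and edi, 240: edi=340&240=80
after shl edi, 2: edi=80<<2=320
after add edi, 20: edi=320+20=340
after sub esi, 1: esi=3-1=2
cmp esi, 2  (cmp 2,2)
jg top: not taken
halt.
Total executed instructions: 39.

39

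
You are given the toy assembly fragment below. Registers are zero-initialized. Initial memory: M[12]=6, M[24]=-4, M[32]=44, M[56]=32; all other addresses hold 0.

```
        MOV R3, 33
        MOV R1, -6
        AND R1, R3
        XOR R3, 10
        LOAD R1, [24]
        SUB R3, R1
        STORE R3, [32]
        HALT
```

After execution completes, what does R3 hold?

R3=33
R1=-6
R1=(-6)&33=32
R3=33^10=43
R1=M[24]=-4
R3=43-(-4)=47
STORE R3, [32] → M[32]=47
halt.

47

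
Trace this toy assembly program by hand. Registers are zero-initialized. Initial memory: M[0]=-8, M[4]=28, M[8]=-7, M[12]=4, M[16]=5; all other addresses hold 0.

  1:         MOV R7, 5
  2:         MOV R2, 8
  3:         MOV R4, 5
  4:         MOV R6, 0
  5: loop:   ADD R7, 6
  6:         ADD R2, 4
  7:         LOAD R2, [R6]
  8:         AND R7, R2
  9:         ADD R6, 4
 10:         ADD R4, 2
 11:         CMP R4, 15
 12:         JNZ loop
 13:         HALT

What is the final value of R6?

20

MOV R7, 5 → R7=5
MOV R2, 8 → R2=8
MOV R4, 5 → R4=5
MOV R6, 0 → R6=0
ADD R7, 6 → R7=5+6=11
ADD R2, 4 → R2=8+4=12
LOAD R2, [R6] → R2=M[0]=-8
AND R7, R2 → R7=11&(-8)=8
ADD R6, 4 → R6=0+4=4
ADD R4, 2 → R4=5+2=7
CMP R4, 15  (cmp 7,15)
JNZ loop: taken
ADD R7, 6 → R7=8+6=14
ADD R2, 4 → R2=(-8)+4=-4
LOAD R2, [R6] → R2=M[4]=28
AND R7, R2 → R7=14&28=12
ADD R6, 4 → R6=4+4=8
ADD R4, 2 → R4=7+2=9
CMP R4, 15  (cmp 9,15)
JNZ loop: taken
ADD R7, 6 → R7=12+6=18
ADD R2, 4 → R2=28+4=32
LOAD R2, [R6] → R2=M[8]=-7
AND R7, R2 → R7=18&(-7)=16
ADD R6, 4 → R6=8+4=12
ADD R4, 2 → R4=9+2=11
CMP R4, 15  (cmp 11,15)
JNZ loop: taken
ADD R7, 6 → R7=16+6=22
ADD R2, 4 → R2=(-7)+4=-3
LOAD R2, [R6] → R2=M[12]=4
AND R7, R2 → R7=22&4=4
ADD R6, 4 → R6=12+4=16
ADD R4, 2 → R4=11+2=13
CMP R4, 15  (cmp 13,15)
JNZ loop: taken
ADD R7, 6 → R7=4+6=10
ADD R2, 4 → R2=4+4=8
LOAD R2, [R6] → R2=M[16]=5
AND R7, R2 → R7=10&5=0
ADD R6, 4 → R6=16+4=20
ADD R4, 2 → R4=13+2=15
CMP R4, 15  (cmp 15,15)
JNZ loop: not taken
halt.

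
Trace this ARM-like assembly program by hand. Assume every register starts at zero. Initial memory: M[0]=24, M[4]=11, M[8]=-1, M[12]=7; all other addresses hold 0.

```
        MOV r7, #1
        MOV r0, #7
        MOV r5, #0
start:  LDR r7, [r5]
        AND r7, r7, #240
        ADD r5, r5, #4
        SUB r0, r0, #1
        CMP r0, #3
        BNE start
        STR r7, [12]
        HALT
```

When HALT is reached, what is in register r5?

after MOV r7, #1: r7=1
after MOV r0, #7: r0=7
after MOV r5, #0: r5=0
after LDR r7, [r5]: r7=M[0]=24
after AND r7, r7, #240: r7=24&240=16
after ADD r5, r5, #4: r5=0+4=4
after SUB r0, r0, #1: r0=7-1=6
CMP r0, #3  (cmp 6,3)
BNE start: taken
after LDR r7, [r5]: r7=M[4]=11
after AND r7, r7, #240: r7=11&240=0
after ADD r5, r5, #4: r5=4+4=8
after SUB r0, r0, #1: r0=6-1=5
CMP r0, #3  (cmp 5,3)
BNE start: taken
after LDR r7, [r5]: r7=M[8]=-1
after AND r7, r7, #240: r7=(-1)&240=240
after ADD r5, r5, #4: r5=8+4=12
after SUB r0, r0, #1: r0=5-1=4
CMP r0, #3  (cmp 4,3)
BNE start: taken
after LDR r7, [r5]: r7=M[12]=7
after AND r7, r7, #240: r7=7&240=0
after ADD r5, r5, #4: r5=12+4=16
after SUB r0, r0, #1: r0=4-1=3
CMP r0, #3  (cmp 3,3)
BNE start: not taken
STR r7, [12] → M[12]=0
halt.

16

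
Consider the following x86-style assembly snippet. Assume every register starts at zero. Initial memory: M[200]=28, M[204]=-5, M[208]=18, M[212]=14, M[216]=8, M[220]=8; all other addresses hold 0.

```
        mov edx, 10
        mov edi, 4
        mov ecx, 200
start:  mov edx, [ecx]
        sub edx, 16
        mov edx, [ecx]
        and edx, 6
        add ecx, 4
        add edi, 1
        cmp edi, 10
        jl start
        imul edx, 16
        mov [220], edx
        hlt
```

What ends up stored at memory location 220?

edx=10
edi=4
ecx=200
edx=M[200]=28
edx=28-16=12
edx=M[200]=28
edx=28&6=4
ecx=200+4=204
edi=4+1=5
cmp edi, 10  (cmp 5,10)
jl start: taken
edx=M[204]=-5
edx=(-5)-16=-21
edx=M[204]=-5
edx=(-5)&6=2
ecx=204+4=208
edi=5+1=6
cmp edi, 10  (cmp 6,10)
jl start: taken
edx=M[208]=18
edx=18-16=2
edx=M[208]=18
edx=18&6=2
ecx=208+4=212
edi=6+1=7
cmp edi, 10  (cmp 7,10)
jl start: taken
edx=M[212]=14
edx=14-16=-2
edx=M[212]=14
edx=14&6=6
ecx=212+4=216
edi=7+1=8
cmp edi, 10  (cmp 8,10)
jl start: taken
edx=M[216]=8
edx=8-16=-8
edx=M[216]=8
edx=8&6=0
ecx=216+4=220
edi=8+1=9
cmp edi, 10  (cmp 9,10)
jl start: taken
edx=M[220]=8
edx=8-16=-8
edx=M[220]=8
edx=8&6=0
ecx=220+4=224
edi=9+1=10
cmp edi, 10  (cmp 10,10)
jl start: not taken
edx=0*16=0
mov [220], edx → M[220]=0
halt.

0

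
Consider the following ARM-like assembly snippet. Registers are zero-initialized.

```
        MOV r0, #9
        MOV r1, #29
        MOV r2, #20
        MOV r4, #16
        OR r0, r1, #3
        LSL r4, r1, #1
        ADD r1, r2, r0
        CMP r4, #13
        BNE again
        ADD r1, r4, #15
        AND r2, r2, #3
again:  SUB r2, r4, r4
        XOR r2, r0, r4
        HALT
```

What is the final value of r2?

37

MOV r0, #9 → r0=9
MOV r1, #29 → r1=29
MOV r2, #20 → r2=20
MOV r4, #16 → r4=16
OR r0, r1, #3 → r0=29|3=31
LSL r4, r1, #1 → r4=29<<1=58
ADD r1, r2, r0 → r1=20+31=51
CMP r4, #13  (cmp 58,13)
BNE again: taken
SUB r2, r4, r4 → r2=58-58=0
XOR r2, r0, r4 → r2=31^58=37
halt.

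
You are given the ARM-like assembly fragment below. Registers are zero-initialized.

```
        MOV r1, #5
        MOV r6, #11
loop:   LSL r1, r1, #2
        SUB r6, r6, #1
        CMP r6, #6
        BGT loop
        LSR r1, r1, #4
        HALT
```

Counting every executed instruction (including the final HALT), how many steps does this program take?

r1=5
r6=11
r1=5<<2=20
r6=11-1=10
CMP r6, #6  (cmp 10,6)
BGT loop: taken
r1=20<<2=80
r6=10-1=9
CMP r6, #6  (cmp 9,6)
BGT loop: taken
r1=80<<2=320
r6=9-1=8
CMP r6, #6  (cmp 8,6)
BGT loop: taken
r1=320<<2=1280
r6=8-1=7
CMP r6, #6  (cmp 7,6)
BGT loop: taken
r1=1280<<2=5120
r6=7-1=6
CMP r6, #6  (cmp 6,6)
BGT loop: not taken
r1=5120>>4=320
halt.
Total executed instructions: 24.

24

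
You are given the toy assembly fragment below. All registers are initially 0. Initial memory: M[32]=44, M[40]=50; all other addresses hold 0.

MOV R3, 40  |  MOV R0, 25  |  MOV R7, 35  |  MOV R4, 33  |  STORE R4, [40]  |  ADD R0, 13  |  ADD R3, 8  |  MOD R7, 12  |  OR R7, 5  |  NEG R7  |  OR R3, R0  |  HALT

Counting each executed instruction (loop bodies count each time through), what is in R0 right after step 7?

38

after MOV R3, 40: R3=40
after MOV R0, 25: R0=25
after MOV R7, 35: R7=35
after MOV R4, 33: R4=33
STORE R4, [40] → M[40]=33
after ADD R0, 13: R0=25+13=38
after ADD R3, 8: R3=40+8=48
After step 7: R0 = 38.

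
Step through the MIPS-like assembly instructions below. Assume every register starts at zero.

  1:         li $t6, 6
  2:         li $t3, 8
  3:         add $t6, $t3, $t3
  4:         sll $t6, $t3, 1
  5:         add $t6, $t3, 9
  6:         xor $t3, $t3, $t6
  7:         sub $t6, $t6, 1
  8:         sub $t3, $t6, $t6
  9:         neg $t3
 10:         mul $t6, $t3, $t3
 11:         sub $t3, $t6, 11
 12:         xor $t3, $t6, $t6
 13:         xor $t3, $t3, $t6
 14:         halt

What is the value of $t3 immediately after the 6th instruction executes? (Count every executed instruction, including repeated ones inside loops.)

25

after li $t6, 6: $t6=6
after li $t3, 8: $t3=8
after add $t6, $t3, $t3: $t6=8+8=16
after sll $t6, $t3, 1: $t6=8<<1=16
after add $t6, $t3, 9: $t6=8+9=17
after xor $t3, $t3, $t6: $t3=8^17=25
After step 6: $t3 = 25.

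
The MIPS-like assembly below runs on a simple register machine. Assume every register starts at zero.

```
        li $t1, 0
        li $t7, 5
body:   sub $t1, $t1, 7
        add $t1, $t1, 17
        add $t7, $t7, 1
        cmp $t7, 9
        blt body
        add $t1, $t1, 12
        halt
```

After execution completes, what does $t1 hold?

$t1=0
$t7=5
$t1=0-7=-7
$t1=(-7)+17=10
$t7=5+1=6
cmp $t7, 9  (cmp 6,9)
blt body: taken
$t1=10-7=3
$t1=3+17=20
$t7=6+1=7
cmp $t7, 9  (cmp 7,9)
blt body: taken
$t1=20-7=13
$t1=13+17=30
$t7=7+1=8
cmp $t7, 9  (cmp 8,9)
blt body: taken
$t1=30-7=23
$t1=23+17=40
$t7=8+1=9
cmp $t7, 9  (cmp 9,9)
blt body: not taken
$t1=40+12=52
halt.

52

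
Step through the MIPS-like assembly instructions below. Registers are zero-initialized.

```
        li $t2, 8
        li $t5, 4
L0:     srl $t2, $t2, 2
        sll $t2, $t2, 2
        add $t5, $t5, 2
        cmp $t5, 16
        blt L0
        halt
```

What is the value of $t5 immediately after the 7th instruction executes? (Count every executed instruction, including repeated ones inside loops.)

after li $t2, 8: $t2=8
after li $t5, 4: $t5=4
after srl $t2, $t2, 2: $t2=8>>2=2
after sll $t2, $t2, 2: $t2=2<<2=8
after add $t5, $t5, 2: $t5=4+2=6
cmp $t5, 16  (cmp 6,16)
blt L0: taken
After step 7: $t5 = 6.

6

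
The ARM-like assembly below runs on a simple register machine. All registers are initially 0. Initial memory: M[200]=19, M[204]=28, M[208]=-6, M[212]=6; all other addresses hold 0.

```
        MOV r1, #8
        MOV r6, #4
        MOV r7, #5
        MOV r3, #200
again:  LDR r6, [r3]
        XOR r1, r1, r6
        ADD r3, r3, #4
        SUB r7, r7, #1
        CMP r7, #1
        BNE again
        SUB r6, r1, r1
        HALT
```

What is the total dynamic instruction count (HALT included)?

r1=8
r6=4
r7=5
r3=200
r6=M[200]=19
r1=8^19=27
r3=200+4=204
r7=5-1=4
CMP r7, #1  (cmp 4,1)
BNE again: taken
r6=M[204]=28
r1=27^28=7
r3=204+4=208
r7=4-1=3
CMP r7, #1  (cmp 3,1)
BNE again: taken
r6=M[208]=-6
r1=7^(-6)=-3
r3=208+4=212
r7=3-1=2
CMP r7, #1  (cmp 2,1)
BNE again: taken
r6=M[212]=6
r1=(-3)^6=-5
r3=212+4=216
r7=2-1=1
CMP r7, #1  (cmp 1,1)
BNE again: not taken
r6=(-5)-(-5)=0
halt.
Total executed instructions: 30.

30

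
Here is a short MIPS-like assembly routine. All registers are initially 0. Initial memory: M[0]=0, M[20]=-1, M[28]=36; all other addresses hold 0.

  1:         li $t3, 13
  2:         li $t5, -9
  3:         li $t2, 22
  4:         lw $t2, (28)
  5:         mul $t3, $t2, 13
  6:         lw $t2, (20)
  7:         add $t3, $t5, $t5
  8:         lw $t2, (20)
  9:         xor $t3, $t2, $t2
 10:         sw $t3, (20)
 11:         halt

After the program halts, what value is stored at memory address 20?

after li $t3, 13: $t3=13
after li $t5, -9: $t5=-9
after li $t2, 22: $t2=22
after lw $t2, (28): $t2=M[28]=36
after mul $t3, $t2, 13: $t3=36*13=468
after lw $t2, (20): $t2=M[20]=-1
after add $t3, $t5, $t5: $t3=(-9)+(-9)=-18
after lw $t2, (20): $t2=M[20]=-1
after xor $t3, $t2, $t2: $t3=(-1)^(-1)=0
sw $t3, (20) → M[20]=0
halt.

0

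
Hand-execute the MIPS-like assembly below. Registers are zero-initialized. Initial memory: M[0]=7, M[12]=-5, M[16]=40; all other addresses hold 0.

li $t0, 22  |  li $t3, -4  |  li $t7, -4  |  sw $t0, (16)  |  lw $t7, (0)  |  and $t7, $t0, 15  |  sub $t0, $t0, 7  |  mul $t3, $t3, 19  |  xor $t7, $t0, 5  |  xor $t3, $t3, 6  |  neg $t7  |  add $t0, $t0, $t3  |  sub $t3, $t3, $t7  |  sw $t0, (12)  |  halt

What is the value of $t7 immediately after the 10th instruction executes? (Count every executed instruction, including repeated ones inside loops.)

after li $t0, 22: $t0=22
after li $t3, -4: $t3=-4
after li $t7, -4: $t7=-4
sw $t0, (16) → M[16]=22
after lw $t7, (0): $t7=M[0]=7
after and $t7, $t0, 15: $t7=22&15=6
after sub $t0, $t0, 7: $t0=22-7=15
after mul $t3, $t3, 19: $t3=(-4)*19=-76
after xor $t7, $t0, 5: $t7=15^5=10
after xor $t3, $t3, 6: $t3=(-76)^6=-78
After step 10: $t7 = 10.

10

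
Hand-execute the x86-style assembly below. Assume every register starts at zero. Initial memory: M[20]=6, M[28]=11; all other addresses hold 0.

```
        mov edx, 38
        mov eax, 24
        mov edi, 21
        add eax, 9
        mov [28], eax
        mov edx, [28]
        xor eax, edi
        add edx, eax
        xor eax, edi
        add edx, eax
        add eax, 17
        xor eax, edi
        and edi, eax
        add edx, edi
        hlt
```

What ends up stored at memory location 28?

after mov edx, 38: edx=38
after mov eax, 24: eax=24
after mov edi, 21: edi=21
after add eax, 9: eax=24+9=33
mov [28], eax → M[28]=33
after mov edx, [28]: edx=M[28]=33
after xor eax, edi: eax=33^21=52
after add edx, eax: edx=33+52=85
after xor eax, edi: eax=52^21=33
after add edx, eax: edx=85+33=118
after add eax, 17: eax=33+17=50
after xor eax, edi: eax=50^21=39
after and edi, eax: edi=21&39=5
after add edx, edi: edx=118+5=123
halt.

33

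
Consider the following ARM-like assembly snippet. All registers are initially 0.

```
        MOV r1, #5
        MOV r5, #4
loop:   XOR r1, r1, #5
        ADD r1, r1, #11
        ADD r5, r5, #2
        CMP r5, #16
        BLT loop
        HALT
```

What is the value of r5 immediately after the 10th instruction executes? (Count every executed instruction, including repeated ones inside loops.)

8

MOV r1, #5 → r1=5
MOV r5, #4 → r5=4
XOR r1, r1, #5 → r1=5^5=0
ADD r1, r1, #11 → r1=0+11=11
ADD r5, r5, #2 → r5=4+2=6
CMP r5, #16  (cmp 6,16)
BLT loop: taken
XOR r1, r1, #5 → r1=11^5=14
ADD r1, r1, #11 → r1=14+11=25
ADD r5, r5, #2 → r5=6+2=8
After step 10: r5 = 8.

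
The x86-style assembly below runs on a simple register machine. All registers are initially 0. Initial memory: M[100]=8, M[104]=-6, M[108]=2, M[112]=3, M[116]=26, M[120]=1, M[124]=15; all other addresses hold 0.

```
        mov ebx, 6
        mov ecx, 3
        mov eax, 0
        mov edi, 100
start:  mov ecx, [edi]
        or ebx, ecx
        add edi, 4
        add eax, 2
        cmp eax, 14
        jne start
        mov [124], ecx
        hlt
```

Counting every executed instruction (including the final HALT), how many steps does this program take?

48

after mov ebx, 6: ebx=6
after mov ecx, 3: ecx=3
after mov eax, 0: eax=0
after mov edi, 100: edi=100
after mov ecx, [edi]: ecx=M[100]=8
after or ebx, ecx: ebx=6|8=14
after add edi, 4: edi=100+4=104
after add eax, 2: eax=0+2=2
cmp eax, 14  (cmp 2,14)
jne start: taken
after mov ecx, [edi]: ecx=M[104]=-6
after or ebx, ecx: ebx=14|(-6)=-2
after add edi, 4: edi=104+4=108
after add eax, 2: eax=2+2=4
cmp eax, 14  (cmp 4,14)
jne start: taken
after mov ecx, [edi]: ecx=M[108]=2
after or ebx, ecx: ebx=(-2)|2=-2
after add edi, 4: edi=108+4=112
after add eax, 2: eax=4+2=6
cmp eax, 14  (cmp 6,14)
jne start: taken
after mov ecx, [edi]: ecx=M[112]=3
after or ebx, ecx: ebx=(-2)|3=-1
after add edi, 4: edi=112+4=116
after add eax, 2: eax=6+2=8
cmp eax, 14  (cmp 8,14)
jne start: taken
after mov ecx, [edi]: ecx=M[116]=26
after or ebx, ecx: ebx=(-1)|26=-1
after add edi, 4: edi=116+4=120
after add eax, 2: eax=8+2=10
cmp eax, 14  (cmp 10,14)
jne start: taken
after mov ecx, [edi]: ecx=M[120]=1
after or ebx, ecx: ebx=(-1)|1=-1
after add edi, 4: edi=120+4=124
after add eax, 2: eax=10+2=12
cmp eax, 14  (cmp 12,14)
jne start: taken
after mov ecx, [edi]: ecx=M[124]=15
after or ebx, ecx: ebx=(-1)|15=-1
after add edi, 4: edi=124+4=128
after add eax, 2: eax=12+2=14
cmp eax, 14  (cmp 14,14)
jne start: not taken
mov [124], ecx → M[124]=15
halt.
Total executed instructions: 48.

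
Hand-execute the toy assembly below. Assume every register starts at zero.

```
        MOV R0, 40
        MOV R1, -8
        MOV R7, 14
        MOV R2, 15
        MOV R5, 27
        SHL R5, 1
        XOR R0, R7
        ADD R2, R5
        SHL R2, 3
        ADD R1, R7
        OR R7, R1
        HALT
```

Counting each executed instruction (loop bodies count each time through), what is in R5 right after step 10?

after MOV R0, 40: R0=40
after MOV R1, -8: R1=-8
after MOV R7, 14: R7=14
after MOV R2, 15: R2=15
after MOV R5, 27: R5=27
after SHL R5, 1: R5=27<<1=54
after XOR R0, R7: R0=40^14=38
after ADD R2, R5: R2=15+54=69
after SHL R2, 3: R2=69<<3=552
after ADD R1, R7: R1=(-8)+14=6
After step 10: R5 = 54.

54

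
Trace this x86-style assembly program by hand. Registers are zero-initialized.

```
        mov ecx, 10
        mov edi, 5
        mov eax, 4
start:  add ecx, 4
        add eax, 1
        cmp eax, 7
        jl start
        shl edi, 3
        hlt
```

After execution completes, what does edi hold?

after mov ecx, 10: ecx=10
after mov edi, 5: edi=5
after mov eax, 4: eax=4
after add ecx, 4: ecx=10+4=14
after add eax, 1: eax=4+1=5
cmp eax, 7  (cmp 5,7)
jl start: taken
after add ecx, 4: ecx=14+4=18
after add eax, 1: eax=5+1=6
cmp eax, 7  (cmp 6,7)
jl start: taken
after add ecx, 4: ecx=18+4=22
after add eax, 1: eax=6+1=7
cmp eax, 7  (cmp 7,7)
jl start: not taken
after shl edi, 3: edi=5<<3=40
halt.

40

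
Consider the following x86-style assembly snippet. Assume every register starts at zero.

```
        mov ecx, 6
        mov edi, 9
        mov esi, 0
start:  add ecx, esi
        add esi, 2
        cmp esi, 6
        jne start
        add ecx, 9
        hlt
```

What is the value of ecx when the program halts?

ecx=6
edi=9
esi=0
ecx=6+0=6
esi=0+2=2
cmp esi, 6  (cmp 2,6)
jne start: taken
ecx=6+2=8
esi=2+2=4
cmp esi, 6  (cmp 4,6)
jne start: taken
ecx=8+4=12
esi=4+2=6
cmp esi, 6  (cmp 6,6)
jne start: not taken
ecx=12+9=21
halt.

21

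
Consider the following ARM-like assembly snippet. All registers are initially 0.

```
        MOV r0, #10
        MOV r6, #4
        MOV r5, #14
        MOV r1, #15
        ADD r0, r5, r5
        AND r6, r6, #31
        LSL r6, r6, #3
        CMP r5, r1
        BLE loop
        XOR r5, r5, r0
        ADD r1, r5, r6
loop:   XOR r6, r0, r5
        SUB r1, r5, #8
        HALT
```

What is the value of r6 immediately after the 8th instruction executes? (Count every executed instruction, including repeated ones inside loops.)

32

r0=10
r6=4
r5=14
r1=15
r0=14+14=28
r6=4&31=4
r6=4<<3=32
CMP r5, r1  (cmp 14,15)
After step 8: r6 = 32.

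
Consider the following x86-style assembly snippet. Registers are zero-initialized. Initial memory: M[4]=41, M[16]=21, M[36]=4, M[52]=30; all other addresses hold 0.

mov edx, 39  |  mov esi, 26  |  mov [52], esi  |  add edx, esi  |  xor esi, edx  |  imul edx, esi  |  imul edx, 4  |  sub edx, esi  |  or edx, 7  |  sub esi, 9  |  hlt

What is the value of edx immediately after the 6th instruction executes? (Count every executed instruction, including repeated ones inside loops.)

5915

after mov edx, 39: edx=39
after mov esi, 26: esi=26
mov [52], esi → M[52]=26
after add edx, esi: edx=39+26=65
after xor esi, edx: esi=26^65=91
after imul edx, esi: edx=65*91=5915
After step 6: edx = 5915.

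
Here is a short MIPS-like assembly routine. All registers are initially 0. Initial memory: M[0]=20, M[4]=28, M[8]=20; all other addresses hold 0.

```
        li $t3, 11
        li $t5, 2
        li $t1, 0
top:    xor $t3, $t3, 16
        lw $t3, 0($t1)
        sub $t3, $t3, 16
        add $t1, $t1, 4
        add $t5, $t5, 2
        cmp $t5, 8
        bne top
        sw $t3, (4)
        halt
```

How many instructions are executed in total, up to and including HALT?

after li $t3, 11: $t3=11
after li $t5, 2: $t5=2
after li $t1, 0: $t1=0
after xor $t3, $t3, 16: $t3=11^16=27
after lw $t3, 0($t1): $t3=M[0]=20
after sub $t3, $t3, 16: $t3=20-16=4
after add $t1, $t1, 4: $t1=0+4=4
after add $t5, $t5, 2: $t5=2+2=4
cmp $t5, 8  (cmp 4,8)
bne top: taken
after xor $t3, $t3, 16: $t3=4^16=20
after lw $t3, 0($t1): $t3=M[4]=28
after sub $t3, $t3, 16: $t3=28-16=12
after add $t1, $t1, 4: $t1=4+4=8
after add $t5, $t5, 2: $t5=4+2=6
cmp $t5, 8  (cmp 6,8)
bne top: taken
after xor $t3, $t3, 16: $t3=12^16=28
after lw $t3, 0($t1): $t3=M[8]=20
after sub $t3, $t3, 16: $t3=20-16=4
after add $t1, $t1, 4: $t1=8+4=12
after add $t5, $t5, 2: $t5=6+2=8
cmp $t5, 8  (cmp 8,8)
bne top: not taken
sw $t3, (4) → M[4]=4
halt.
Total executed instructions: 26.

26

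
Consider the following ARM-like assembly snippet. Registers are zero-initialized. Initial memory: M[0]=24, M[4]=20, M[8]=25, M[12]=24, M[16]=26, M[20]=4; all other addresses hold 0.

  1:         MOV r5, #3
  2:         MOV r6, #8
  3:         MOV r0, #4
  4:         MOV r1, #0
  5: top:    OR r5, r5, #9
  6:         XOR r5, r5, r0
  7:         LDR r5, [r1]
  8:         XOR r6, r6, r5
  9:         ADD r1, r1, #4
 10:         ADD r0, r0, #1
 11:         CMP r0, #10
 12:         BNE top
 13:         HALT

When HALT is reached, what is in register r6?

r5=3
r6=8
r0=4
r1=0
r5=3|9=11
r5=11^4=15
r5=M[0]=24
r6=8^24=16
r1=0+4=4
r0=4+1=5
CMP r0, #10  (cmp 5,10)
BNE top: taken
r5=24|9=25
r5=25^5=28
r5=M[4]=20
r6=16^20=4
r1=4+4=8
r0=5+1=6
CMP r0, #10  (cmp 6,10)
BNE top: taken
r5=20|9=29
r5=29^6=27
r5=M[8]=25
r6=4^25=29
r1=8+4=12
r0=6+1=7
CMP r0, #10  (cmp 7,10)
BNE top: taken
r5=25|9=25
r5=25^7=30
r5=M[12]=24
r6=29^24=5
r1=12+4=16
r0=7+1=8
CMP r0, #10  (cmp 8,10)
BNE top: taken
r5=24|9=25
r5=25^8=17
r5=M[16]=26
r6=5^26=31
r1=16+4=20
r0=8+1=9
CMP r0, #10  (cmp 9,10)
BNE top: taken
r5=26|9=27
r5=27^9=18
r5=M[20]=4
r6=31^4=27
r1=20+4=24
r0=9+1=10
CMP r0, #10  (cmp 10,10)
BNE top: not taken
halt.

27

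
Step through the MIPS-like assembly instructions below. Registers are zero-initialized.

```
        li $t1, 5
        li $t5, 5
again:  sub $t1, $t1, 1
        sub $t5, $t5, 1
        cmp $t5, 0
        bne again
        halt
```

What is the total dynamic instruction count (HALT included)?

li $t1, 5 → $t1=5
li $t5, 5 → $t5=5
sub $t1, $t1, 1 → $t1=5-1=4
sub $t5, $t5, 1 → $t5=5-1=4
cmp $t5, 0  (cmp 4,0)
bne again: taken
sub $t1, $t1, 1 → $t1=4-1=3
sub $t5, $t5, 1 → $t5=4-1=3
cmp $t5, 0  (cmp 3,0)
bne again: taken
sub $t1, $t1, 1 → $t1=3-1=2
sub $t5, $t5, 1 → $t5=3-1=2
cmp $t5, 0  (cmp 2,0)
bne again: taken
sub $t1, $t1, 1 → $t1=2-1=1
sub $t5, $t5, 1 → $t5=2-1=1
cmp $t5, 0  (cmp 1,0)
bne again: taken
sub $t1, $t1, 1 → $t1=1-1=0
sub $t5, $t5, 1 → $t5=1-1=0
cmp $t5, 0  (cmp 0,0)
bne again: not taken
halt.
Total executed instructions: 23.

23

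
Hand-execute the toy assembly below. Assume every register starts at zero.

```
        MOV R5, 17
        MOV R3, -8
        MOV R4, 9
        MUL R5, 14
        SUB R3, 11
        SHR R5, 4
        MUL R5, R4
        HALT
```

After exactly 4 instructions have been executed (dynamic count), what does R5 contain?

238

MOV R5, 17 → R5=17
MOV R3, -8 → R3=-8
MOV R4, 9 → R4=9
MUL R5, 14 → R5=17*14=238
After step 4: R5 = 238.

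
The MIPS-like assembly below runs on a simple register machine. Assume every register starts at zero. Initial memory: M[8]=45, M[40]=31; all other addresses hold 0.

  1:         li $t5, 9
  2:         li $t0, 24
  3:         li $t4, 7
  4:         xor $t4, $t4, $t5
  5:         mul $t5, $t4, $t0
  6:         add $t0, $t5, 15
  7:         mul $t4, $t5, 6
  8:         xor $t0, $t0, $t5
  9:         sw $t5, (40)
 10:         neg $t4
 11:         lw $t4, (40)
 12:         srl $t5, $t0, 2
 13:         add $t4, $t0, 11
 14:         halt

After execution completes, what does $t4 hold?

after li $t5, 9: $t5=9
after li $t0, 24: $t0=24
after li $t4, 7: $t4=7
after xor $t4, $t4, $t5: $t4=7^9=14
after mul $t5, $t4, $t0: $t5=14*24=336
after add $t0, $t5, 15: $t0=336+15=351
after mul $t4, $t5, 6: $t4=336*6=2016
after xor $t0, $t0, $t5: $t0=351^336=15
sw $t5, (40) → M[40]=336
after neg $t4: $t4=-(2016)=-2016
after lw $t4, (40): $t4=M[40]=336
after srl $t5, $t0, 2: $t5=15>>2=3
after add $t4, $t0, 11: $t4=15+11=26
halt.

26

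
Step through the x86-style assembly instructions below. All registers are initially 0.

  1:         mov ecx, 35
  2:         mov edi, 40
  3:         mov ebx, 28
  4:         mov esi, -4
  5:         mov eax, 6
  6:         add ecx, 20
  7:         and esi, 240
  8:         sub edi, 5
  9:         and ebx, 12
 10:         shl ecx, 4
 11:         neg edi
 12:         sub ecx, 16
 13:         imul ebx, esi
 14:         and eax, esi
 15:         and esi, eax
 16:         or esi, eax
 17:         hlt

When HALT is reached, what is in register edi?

after mov ecx, 35: ecx=35
after mov edi, 40: edi=40
after mov ebx, 28: ebx=28
after mov esi, -4: esi=-4
after mov eax, 6: eax=6
after add ecx, 20: ecx=35+20=55
after and esi, 240: esi=(-4)&240=240
after sub edi, 5: edi=40-5=35
after and ebx, 12: ebx=28&12=12
after shl ecx, 4: ecx=55<<4=880
after neg edi: edi=-(35)=-35
after sub ecx, 16: ecx=880-16=864
after imul ebx, esi: ebx=12*240=2880
after and eax, esi: eax=6&240=0
after and esi, eax: esi=240&0=0
after or esi, eax: esi=0|0=0
halt.

-35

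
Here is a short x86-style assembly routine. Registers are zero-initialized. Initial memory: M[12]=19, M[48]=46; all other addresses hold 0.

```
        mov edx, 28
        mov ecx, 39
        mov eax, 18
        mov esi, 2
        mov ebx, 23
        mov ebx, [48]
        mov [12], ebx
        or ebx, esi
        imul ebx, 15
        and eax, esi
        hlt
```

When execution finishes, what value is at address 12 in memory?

46

mov edx, 28 → edx=28
mov ecx, 39 → ecx=39
mov eax, 18 → eax=18
mov esi, 2 → esi=2
mov ebx, 23 → ebx=23
mov ebx, [48] → ebx=M[48]=46
mov [12], ebx → M[12]=46
or ebx, esi → ebx=46|2=46
imul ebx, 15 → ebx=46*15=690
and eax, esi → eax=18&2=2
halt.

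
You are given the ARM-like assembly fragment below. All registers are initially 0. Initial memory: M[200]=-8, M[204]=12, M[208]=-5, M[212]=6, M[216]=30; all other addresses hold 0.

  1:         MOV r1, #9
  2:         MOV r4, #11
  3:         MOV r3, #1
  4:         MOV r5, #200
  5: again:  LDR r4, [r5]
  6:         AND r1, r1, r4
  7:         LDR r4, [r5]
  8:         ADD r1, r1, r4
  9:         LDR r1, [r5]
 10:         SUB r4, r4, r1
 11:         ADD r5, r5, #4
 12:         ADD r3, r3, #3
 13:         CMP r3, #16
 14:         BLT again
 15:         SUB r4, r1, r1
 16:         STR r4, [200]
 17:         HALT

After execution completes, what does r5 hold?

MOV r1, #9 → r1=9
MOV r4, #11 → r4=11
MOV r3, #1 → r3=1
MOV r5, #200 → r5=200
LDR r4, [r5] → r4=M[200]=-8
AND r1, r1, r4 → r1=9&(-8)=8
LDR r4, [r5] → r4=M[200]=-8
ADD r1, r1, r4 → r1=8+(-8)=0
LDR r1, [r5] → r1=M[200]=-8
SUB r4, r4, r1 → r4=(-8)-(-8)=0
ADD r5, r5, #4 → r5=200+4=204
ADD r3, r3, #3 → r3=1+3=4
CMP r3, #16  (cmp 4,16)
BLT again: taken
LDR r4, [r5] → r4=M[204]=12
AND r1, r1, r4 → r1=(-8)&12=8
LDR r4, [r5] → r4=M[204]=12
ADD r1, r1, r4 → r1=8+12=20
LDR r1, [r5] → r1=M[204]=12
SUB r4, r4, r1 → r4=12-12=0
ADD r5, r5, #4 → r5=204+4=208
ADD r3, r3, #3 → r3=4+3=7
CMP r3, #16  (cmp 7,16)
BLT again: taken
LDR r4, [r5] → r4=M[208]=-5
AND r1, r1, r4 → r1=12&(-5)=8
LDR r4, [r5] → r4=M[208]=-5
ADD r1, r1, r4 → r1=8+(-5)=3
LDR r1, [r5] → r1=M[208]=-5
SUB r4, r4, r1 → r4=(-5)-(-5)=0
ADD r5, r5, #4 → r5=208+4=212
ADD r3, r3, #3 → r3=7+3=10
CMP r3, #16  (cmp 10,16)
BLT again: taken
LDR r4, [r5] → r4=M[212]=6
AND r1, r1, r4 → r1=(-5)&6=2
LDR r4, [r5] → r4=M[212]=6
ADD r1, r1, r4 → r1=2+6=8
LDR r1, [r5] → r1=M[212]=6
SUB r4, r4, r1 → r4=6-6=0
ADD r5, r5, #4 → r5=212+4=216
ADD r3, r3, #3 → r3=10+3=13
CMP r3, #16  (cmp 13,16)
BLT again: taken
LDR r4, [r5] → r4=M[216]=30
AND r1, r1, r4 → r1=6&30=6
LDR r4, [r5] → r4=M[216]=30
ADD r1, r1, r4 → r1=6+30=36
LDR r1, [r5] → r1=M[216]=30
SUB r4, r4, r1 → r4=30-30=0
ADD r5, r5, #4 → r5=216+4=220
ADD r3, r3, #3 → r3=13+3=16
CMP r3, #16  (cmp 16,16)
BLT again: not taken
SUB r4, r1, r1 → r4=30-30=0
STR r4, [200] → M[200]=0
halt.

220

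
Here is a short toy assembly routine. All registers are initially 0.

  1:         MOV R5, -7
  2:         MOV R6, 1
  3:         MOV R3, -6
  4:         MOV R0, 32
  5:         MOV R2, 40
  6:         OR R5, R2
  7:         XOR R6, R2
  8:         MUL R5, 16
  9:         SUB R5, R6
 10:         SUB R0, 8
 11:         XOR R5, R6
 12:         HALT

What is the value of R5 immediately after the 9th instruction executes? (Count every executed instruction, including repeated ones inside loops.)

-153

R5=-7
R6=1
R3=-6
R0=32
R2=40
R5=(-7)|40=-7
R6=1^40=41
R5=(-7)*16=-112
R5=(-112)-41=-153
After step 9: R5 = -153.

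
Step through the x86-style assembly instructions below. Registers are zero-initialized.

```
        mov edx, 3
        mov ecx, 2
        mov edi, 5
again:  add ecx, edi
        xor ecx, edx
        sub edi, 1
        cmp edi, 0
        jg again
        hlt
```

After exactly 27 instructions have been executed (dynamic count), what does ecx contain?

14

edx=3
ecx=2
edi=5
ecx=2+5=7
ecx=7^3=4
edi=5-1=4
cmp edi, 0  (cmp 4,0)
jg again: taken
ecx=4+4=8
ecx=8^3=11
edi=4-1=3
cmp edi, 0  (cmp 3,0)
jg again: taken
ecx=11+3=14
ecx=14^3=13
edi=3-1=2
cmp edi, 0  (cmp 2,0)
jg again: taken
ecx=13+2=15
ecx=15^3=12
edi=2-1=1
cmp edi, 0  (cmp 1,0)
jg again: taken
ecx=12+1=13
ecx=13^3=14
edi=1-1=0
cmp edi, 0  (cmp 0,0)
After step 27: ecx = 14.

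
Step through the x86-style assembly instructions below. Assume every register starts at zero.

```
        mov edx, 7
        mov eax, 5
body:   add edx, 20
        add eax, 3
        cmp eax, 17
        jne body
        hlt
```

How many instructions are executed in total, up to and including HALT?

19

mov edx, 7 → edx=7
mov eax, 5 → eax=5
add edx, 20 → edx=7+20=27
add eax, 3 → eax=5+3=8
cmp eax, 17  (cmp 8,17)
jne body: taken
add edx, 20 → edx=27+20=47
add eax, 3 → eax=8+3=11
cmp eax, 17  (cmp 11,17)
jne body: taken
add edx, 20 → edx=47+20=67
add eax, 3 → eax=11+3=14
cmp eax, 17  (cmp 14,17)
jne body: taken
add edx, 20 → edx=67+20=87
add eax, 3 → eax=14+3=17
cmp eax, 17  (cmp 17,17)
jne body: not taken
halt.
Total executed instructions: 19.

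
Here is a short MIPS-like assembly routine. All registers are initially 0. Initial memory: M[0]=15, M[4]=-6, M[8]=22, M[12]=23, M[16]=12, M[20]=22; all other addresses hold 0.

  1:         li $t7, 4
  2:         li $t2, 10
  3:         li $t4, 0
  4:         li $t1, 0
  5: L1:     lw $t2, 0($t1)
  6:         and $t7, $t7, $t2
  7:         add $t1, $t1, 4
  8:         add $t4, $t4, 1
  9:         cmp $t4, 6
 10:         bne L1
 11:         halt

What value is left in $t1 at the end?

24

$t7=4
$t2=10
$t4=0
$t1=0
$t2=M[0]=15
$t7=4&15=4
$t1=0+4=4
$t4=0+1=1
cmp $t4, 6  (cmp 1,6)
bne L1: taken
$t2=M[4]=-6
$t7=4&(-6)=0
$t1=4+4=8
$t4=1+1=2
cmp $t4, 6  (cmp 2,6)
bne L1: taken
$t2=M[8]=22
$t7=0&22=0
$t1=8+4=12
$t4=2+1=3
cmp $t4, 6  (cmp 3,6)
bne L1: taken
$t2=M[12]=23
$t7=0&23=0
$t1=12+4=16
$t4=3+1=4
cmp $t4, 6  (cmp 4,6)
bne L1: taken
$t2=M[16]=12
$t7=0&12=0
$t1=16+4=20
$t4=4+1=5
cmp $t4, 6  (cmp 5,6)
bne L1: taken
$t2=M[20]=22
$t7=0&22=0
$t1=20+4=24
$t4=5+1=6
cmp $t4, 6  (cmp 6,6)
bne L1: not taken
halt.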